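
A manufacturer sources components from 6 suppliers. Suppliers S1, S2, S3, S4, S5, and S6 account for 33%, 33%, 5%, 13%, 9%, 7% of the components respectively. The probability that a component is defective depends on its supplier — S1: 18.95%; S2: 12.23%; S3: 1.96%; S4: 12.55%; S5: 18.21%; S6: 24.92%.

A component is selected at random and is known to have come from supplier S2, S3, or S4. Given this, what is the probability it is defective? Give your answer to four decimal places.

P(D|S) ≈ 0.1130

Let S = {S2, S3, S4}.
P(S) = 0.33 + 0.05 + 0.13 = 0.51.
P(D ∩ S) = 0.1223·0.33 + 0.0196·0.05 + 0.1255·0.13 = 0.040359 + 0.00098 + 0.016315 = 0.057654.
P(D | S) = 0.057654 / 0.51 = 0.113047…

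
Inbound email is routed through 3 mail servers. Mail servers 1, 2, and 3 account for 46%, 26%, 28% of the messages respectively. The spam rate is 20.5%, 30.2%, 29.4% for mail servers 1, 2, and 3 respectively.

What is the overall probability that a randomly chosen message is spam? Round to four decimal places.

P(S) ≈ 0.2551

Using total probability over the partition,
P(S) = P(S|1)·P(1) + P(S|2)·P(2) + P(S|3)·P(3)
      = 0.205·0.46 + 0.302·0.26 + 0.294·0.28
      = 0.0943 + 0.07852 + 0.08232 = 0.25514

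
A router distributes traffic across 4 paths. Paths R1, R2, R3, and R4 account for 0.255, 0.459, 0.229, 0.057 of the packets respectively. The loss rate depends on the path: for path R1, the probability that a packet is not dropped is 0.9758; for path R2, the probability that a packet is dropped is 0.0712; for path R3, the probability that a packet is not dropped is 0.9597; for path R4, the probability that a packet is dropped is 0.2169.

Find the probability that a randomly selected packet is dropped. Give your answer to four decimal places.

P(L|R1) = 1 − 0.9758 = 0.0242.
P(L|R3) = 1 − 0.9597 = 0.0403.
Using total probability over the partition,
P(L) = P(L|R1)·P(R1) + P(L|R2)·P(R2) + P(L|R3)·P(R3) + P(L|R4)·P(R4)
      = 0.0242·0.255 + 0.0712·0.459 + 0.0403·0.229 + 0.2169·0.057
      = 0.006171 + 0.0326808 + 0.0092287 + 0.0123633 = 0.0604438

P(L) ≈ 0.0604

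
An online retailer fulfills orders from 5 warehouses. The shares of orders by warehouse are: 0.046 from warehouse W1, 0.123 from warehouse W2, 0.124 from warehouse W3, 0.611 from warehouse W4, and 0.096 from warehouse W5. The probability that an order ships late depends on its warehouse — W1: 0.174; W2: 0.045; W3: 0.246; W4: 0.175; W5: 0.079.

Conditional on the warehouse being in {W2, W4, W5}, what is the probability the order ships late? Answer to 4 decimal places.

Let S = {W2, W4, W5}.
P(S) = 0.123 + 0.611 + 0.096 = 0.83.
P(L ∩ S) = 0.045·0.123 + 0.175·0.611 + 0.079·0.096 = 0.005535 + 0.106925 + 0.007584 = 0.120044.
P(L | S) = 0.120044 / 0.83 = 0.144631…

P(L|S) ≈ 0.1446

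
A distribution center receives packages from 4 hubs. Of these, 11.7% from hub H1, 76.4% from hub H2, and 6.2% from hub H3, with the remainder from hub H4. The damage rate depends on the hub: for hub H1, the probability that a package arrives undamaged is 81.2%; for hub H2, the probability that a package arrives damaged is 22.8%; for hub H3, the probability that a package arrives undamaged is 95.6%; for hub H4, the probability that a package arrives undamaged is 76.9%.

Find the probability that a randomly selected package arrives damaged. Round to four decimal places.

P(H4) = 1 − (0.117 + 0.764 + 0.062) = 0.057.
P(D|H1) = 1 − 0.812 = 0.188.
P(D|H3) = 1 − 0.956 = 0.044.
P(D|H4) = 1 − 0.769 = 0.231.
By the law of total probability,
P(D) = P(D|H1)·P(H1) + P(D|H2)·P(H2) + P(D|H3)·P(H3) + P(D|H4)·P(H4)
      = 0.188·0.117 + 0.228·0.764 + 0.044·0.062 + 0.231·0.057
      = 0.021996 + 0.174192 + 0.002728 + 0.013167 = 0.212083

P(D) ≈ 0.2121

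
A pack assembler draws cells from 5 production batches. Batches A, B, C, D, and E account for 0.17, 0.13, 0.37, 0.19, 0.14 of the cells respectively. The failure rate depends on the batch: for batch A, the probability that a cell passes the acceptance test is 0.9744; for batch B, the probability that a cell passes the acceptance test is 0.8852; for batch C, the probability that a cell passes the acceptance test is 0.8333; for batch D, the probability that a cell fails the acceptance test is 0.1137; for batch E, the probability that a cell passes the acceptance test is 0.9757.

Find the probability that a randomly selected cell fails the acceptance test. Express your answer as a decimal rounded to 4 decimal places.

P(F|A) = 1 − 0.9744 = 0.0256.
P(F|B) = 1 − 0.8852 = 0.1148.
P(F|C) = 1 − 0.8333 = 0.1667.
P(F|E) = 1 − 0.9757 = 0.0243.
P(F) = P(F|A)·P(A) + P(F|B)·P(B) + P(F|C)·P(C) + P(F|D)·P(D) + P(F|E)·P(E)
      = 0.0256·0.17 + 0.1148·0.13 + 0.1667·0.37 + 0.1137·0.19 + 0.0243·0.14
      = 0.004352 + 0.014924 + 0.061679 + 0.021603 + 0.003402 = 0.10596

0.1060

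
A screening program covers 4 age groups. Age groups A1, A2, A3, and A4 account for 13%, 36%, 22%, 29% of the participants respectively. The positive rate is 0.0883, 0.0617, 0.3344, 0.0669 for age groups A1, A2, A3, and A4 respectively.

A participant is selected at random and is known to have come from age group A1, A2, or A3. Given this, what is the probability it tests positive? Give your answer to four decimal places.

Let S = {A1, A2, A3}.
P(S) = 0.13 + 0.36 + 0.22 = 0.71.
P(T ∩ S) = 0.0883·0.13 + 0.0617·0.36 + 0.3344·0.22 = 0.011479 + 0.022212 + 0.073568 = 0.107259.
P(T | S) = 0.107259 / 0.71 = 0.151069…

0.1511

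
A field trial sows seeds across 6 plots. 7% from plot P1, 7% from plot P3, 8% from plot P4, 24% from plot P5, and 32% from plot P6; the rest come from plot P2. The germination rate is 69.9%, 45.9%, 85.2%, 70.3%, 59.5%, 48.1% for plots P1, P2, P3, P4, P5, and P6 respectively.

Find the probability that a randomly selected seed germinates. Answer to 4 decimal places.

P(P2) = 1 − (0.07 + 0.07 + 0.08 + 0.24 + 0.32) = 0.22.
By the law of total probability,
P(G) = P(G|P1)·P(P1) + P(G|P2)·P(P2) + P(G|P3)·P(P3) + P(G|P4)·P(P4) + P(G|P5)·P(P5) + P(G|P6)·P(P6)
      = 0.699·0.07 + 0.459·0.22 + 0.852·0.07 + 0.703·0.08 + 0.595·0.24 + 0.481·0.32
      = 0.04893 + 0.10098 + 0.05964 + 0.05624 + 0.1428 + 0.15392 = 0.56251

P(G) ≈ 0.5625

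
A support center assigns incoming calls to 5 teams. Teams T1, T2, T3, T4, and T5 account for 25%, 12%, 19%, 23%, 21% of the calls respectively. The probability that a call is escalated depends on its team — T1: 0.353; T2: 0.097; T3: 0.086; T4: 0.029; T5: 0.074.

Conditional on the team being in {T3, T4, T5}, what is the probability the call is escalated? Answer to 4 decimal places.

P(E|S) ≈ 0.0612

Let S = {T3, T4, T5}.
P(S) = 0.19 + 0.23 + 0.21 = 0.63.
P(E ∩ S) = 0.086·0.19 + 0.029·0.23 + 0.074·0.21 = 0.01634 + 0.00667 + 0.01554 = 0.03855.
P(E | S) = 0.03855 / 0.63 = 0.061190…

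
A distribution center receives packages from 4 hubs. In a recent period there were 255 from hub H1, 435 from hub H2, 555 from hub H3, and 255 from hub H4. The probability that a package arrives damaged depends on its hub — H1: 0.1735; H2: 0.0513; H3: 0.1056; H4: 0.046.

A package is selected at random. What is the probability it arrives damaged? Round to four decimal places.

P(D) ≈ 0.0913

Total: 255 + 435 + 555 + 255 = 1500.
P(H1) = 255/1500 = 0.17. P(H2) = 435/1500 = 0.29. P(H3) = 555/1500 = 0.37. P(H4) = 255/1500 = 0.17.
Using total probability over the partition,
P(D) = P(D|H1)·P(H1) + P(D|H2)·P(H2) + P(D|H3)·P(H3) + P(D|H4)·P(H4)
      = 0.1735·0.17 + 0.0513·0.29 + 0.1056·0.37 + 0.046·0.17
      = 0.029495 + 0.014877 + 0.039072 + 0.00782 = 0.091264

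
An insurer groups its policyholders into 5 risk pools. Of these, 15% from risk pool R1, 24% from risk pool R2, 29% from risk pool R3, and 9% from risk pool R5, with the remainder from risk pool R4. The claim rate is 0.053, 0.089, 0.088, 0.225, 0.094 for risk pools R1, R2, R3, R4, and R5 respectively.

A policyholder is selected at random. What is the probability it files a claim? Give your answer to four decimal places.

0.1150

P(R4) = 1 − (0.15 + 0.24 + 0.29 + 0.09) = 0.23.
P(C) = P(C|R1)·P(R1) + P(C|R2)·P(R2) + P(C|R3)·P(R3) + P(C|R4)·P(R4) + P(C|R5)·P(R5)
      = 0.053·0.15 + 0.089·0.24 + 0.088·0.29 + 0.225·0.23 + 0.094·0.09
      = 0.00795 + 0.02136 + 0.02552 + 0.05175 + 0.00846 = 0.11504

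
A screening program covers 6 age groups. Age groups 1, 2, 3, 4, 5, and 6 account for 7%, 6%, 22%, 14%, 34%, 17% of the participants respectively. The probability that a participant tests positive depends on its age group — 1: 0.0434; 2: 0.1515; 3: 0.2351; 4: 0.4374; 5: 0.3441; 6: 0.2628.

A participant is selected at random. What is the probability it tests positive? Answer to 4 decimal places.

P(T) ≈ 0.2868

P(T) = P(T|1)·P(1) + P(T|2)·P(2) + P(T|3)·P(3) + P(T|4)·P(4) + P(T|5)·P(5) + P(T|6)·P(6)
      = 0.0434·0.07 + 0.1515·0.06 + 0.2351·0.22 + 0.4374·0.14 + 0.3441·0.34 + 0.2628·0.17
      = 0.003038 + 0.00909 + 0.051722 + 0.061236 + 0.116994 + 0.044676 = 0.286756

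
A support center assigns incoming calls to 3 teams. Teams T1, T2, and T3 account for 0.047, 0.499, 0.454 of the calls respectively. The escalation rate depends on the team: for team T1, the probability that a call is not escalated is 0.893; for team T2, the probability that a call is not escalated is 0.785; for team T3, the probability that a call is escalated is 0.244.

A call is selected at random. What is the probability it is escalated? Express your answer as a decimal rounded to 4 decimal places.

P(E) ≈ 0.2231

P(E|T1) = 1 − 0.893 = 0.107.
P(E|T2) = 1 − 0.785 = 0.215.
P(E) = P(E|T1)·P(T1) + P(E|T2)·P(T2) + P(E|T3)·P(T3)
      = 0.107·0.047 + 0.215·0.499 + 0.244·0.454
      = 0.005029 + 0.107285 + 0.110776 = 0.22309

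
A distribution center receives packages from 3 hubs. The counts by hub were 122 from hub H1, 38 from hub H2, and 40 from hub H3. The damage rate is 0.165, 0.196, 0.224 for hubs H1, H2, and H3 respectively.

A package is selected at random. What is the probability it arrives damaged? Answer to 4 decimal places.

P(D) ≈ 0.1827

Total: 122 + 38 + 40 = 200.
P(H1) = 122/200 = 0.61. P(H2) = 38/200 = 0.19. P(H3) = 40/200 = 0.2.
Using total probability over the partition,
P(D) = P(D|H1)·P(H1) + P(D|H2)·P(H2) + P(D|H3)·P(H3)
      = 0.165·0.61 + 0.196·0.19 + 0.224·0.2
      = 0.10065 + 0.03724 + 0.0448 = 0.18269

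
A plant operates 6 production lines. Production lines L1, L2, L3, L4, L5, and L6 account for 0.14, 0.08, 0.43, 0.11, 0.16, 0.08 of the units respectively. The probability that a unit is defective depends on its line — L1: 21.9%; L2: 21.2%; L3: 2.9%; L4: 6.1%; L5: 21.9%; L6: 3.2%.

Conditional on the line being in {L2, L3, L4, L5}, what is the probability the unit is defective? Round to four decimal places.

0.0913

Let S = {L2, L3, L4, L5}.
P(S) = 0.08 + 0.43 + 0.11 + 0.16 = 0.78.
P(D ∩ S) = 0.212·0.08 + 0.029·0.43 + 0.061·0.11 + 0.219·0.16 = 0.01696 + 0.01247 + 0.00671 + 0.03504 = 0.07118.
P(D | S) = 0.07118 / 0.78 = 0.091256…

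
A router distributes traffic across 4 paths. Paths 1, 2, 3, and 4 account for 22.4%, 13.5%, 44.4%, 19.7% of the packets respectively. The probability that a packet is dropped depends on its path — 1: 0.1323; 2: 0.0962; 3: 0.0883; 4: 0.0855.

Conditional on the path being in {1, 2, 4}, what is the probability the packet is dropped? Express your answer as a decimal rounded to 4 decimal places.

Let S = {1, 2, 4}.
P(S) = 0.224 + 0.135 + 0.197 = 0.556.
P(L ∩ S) = 0.1323·0.224 + 0.0962·0.135 + 0.0855·0.197 = 0.0296352 + 0.012987 + 0.0168435 = 0.0594657.
P(L | S) = 0.0594657 / 0.556 = 0.106953…

P(L|S) ≈ 0.1070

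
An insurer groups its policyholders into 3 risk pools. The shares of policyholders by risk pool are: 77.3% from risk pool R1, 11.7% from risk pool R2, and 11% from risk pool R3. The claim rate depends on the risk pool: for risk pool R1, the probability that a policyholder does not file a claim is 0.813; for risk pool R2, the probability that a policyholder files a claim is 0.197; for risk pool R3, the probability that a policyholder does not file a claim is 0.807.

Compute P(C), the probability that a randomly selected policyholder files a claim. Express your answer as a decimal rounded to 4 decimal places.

0.1888

P(C|R1) = 1 − 0.813 = 0.187.
P(C|R3) = 1 − 0.807 = 0.193.
P(C) = P(C|R1)·P(R1) + P(C|R2)·P(R2) + P(C|R3)·P(R3)
      = 0.187·0.773 + 0.197·0.117 + 0.193·0.11
      = 0.144551 + 0.023049 + 0.02123 = 0.18883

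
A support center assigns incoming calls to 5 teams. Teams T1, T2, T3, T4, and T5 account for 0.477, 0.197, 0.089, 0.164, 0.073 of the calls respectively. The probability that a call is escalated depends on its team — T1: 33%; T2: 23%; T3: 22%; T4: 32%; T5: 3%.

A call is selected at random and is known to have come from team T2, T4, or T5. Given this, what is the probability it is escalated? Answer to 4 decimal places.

P(E|S) ≈ 0.2304

Let S = {T2, T4, T5}.
P(S) = 0.197 + 0.164 + 0.073 = 0.434.
P(E ∩ S) = 0.23·0.197 + 0.32·0.164 + 0.03·0.073 = 0.04531 + 0.05248 + 0.00219 = 0.09998.
P(E | S) = 0.09998 / 0.434 = 0.230369…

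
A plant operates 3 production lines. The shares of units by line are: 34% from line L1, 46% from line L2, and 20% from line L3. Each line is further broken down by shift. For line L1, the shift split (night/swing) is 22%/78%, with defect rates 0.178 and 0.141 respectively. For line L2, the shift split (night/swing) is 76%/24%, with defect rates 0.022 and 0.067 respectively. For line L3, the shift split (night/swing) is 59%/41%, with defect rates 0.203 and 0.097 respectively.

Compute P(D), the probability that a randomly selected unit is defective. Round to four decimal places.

P(D) ≈ 0.0977

P(D|L1) = 0.22·0.178 + 0.78·0.141 = 0.03916 + 0.10998 = 0.14914
P(D|L2) = 0.76·0.022 + 0.24·0.067 = 0.01672 + 0.01608 = 0.0328
P(D|L3) = 0.59·0.203 + 0.41·0.097 = 0.11977 + 0.03977 = 0.15954
By total probability over the outer partition,
P(D) = 0.34·0.14914 + 0.46·0.0328 + 0.2·0.15954
      = 0.0507076 + 0.015088 + 0.031908 = 0.0977036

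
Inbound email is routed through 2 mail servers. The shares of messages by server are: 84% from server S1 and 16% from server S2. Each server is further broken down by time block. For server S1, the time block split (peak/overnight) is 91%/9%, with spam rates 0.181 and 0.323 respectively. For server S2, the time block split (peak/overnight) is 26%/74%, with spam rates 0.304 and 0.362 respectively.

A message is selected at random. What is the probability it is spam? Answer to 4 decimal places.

0.2183

P(S|S1) = 0.91·0.181 + 0.09·0.323 = 0.16471 + 0.02907 = 0.19378
P(S|S2) = 0.26·0.304 + 0.74·0.362 = 0.07904 + 0.26788 = 0.34692
Then overall,
P(S) = 0.84·0.19378 + 0.16·0.34692
      = 0.1627752 + 0.0555072 = 0.2182824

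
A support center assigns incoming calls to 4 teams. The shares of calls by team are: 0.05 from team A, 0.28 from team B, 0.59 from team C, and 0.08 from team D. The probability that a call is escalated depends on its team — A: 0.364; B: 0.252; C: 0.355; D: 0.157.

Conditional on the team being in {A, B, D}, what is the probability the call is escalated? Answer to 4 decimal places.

0.2471

Let S = {A, B, D}.
P(S) = 0.05 + 0.28 + 0.08 = 0.41.
P(E ∩ S) = 0.364·0.05 + 0.252·0.28 + 0.157·0.08 = 0.0182 + 0.07056 + 0.01256 = 0.10132.
P(E | S) = 0.10132 / 0.41 = 0.247122…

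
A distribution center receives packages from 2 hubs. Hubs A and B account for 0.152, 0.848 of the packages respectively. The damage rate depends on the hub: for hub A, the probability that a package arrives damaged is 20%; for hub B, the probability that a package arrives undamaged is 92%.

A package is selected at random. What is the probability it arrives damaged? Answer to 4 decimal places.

P(D|B) = 1 − 0.92 = 0.08.
P(D) = P(D|A)·P(A) + P(D|B)·P(B)
      = 0.2·0.152 + 0.08·0.848
      = 0.0304 + 0.06784 = 0.09824

P(D) ≈ 0.0982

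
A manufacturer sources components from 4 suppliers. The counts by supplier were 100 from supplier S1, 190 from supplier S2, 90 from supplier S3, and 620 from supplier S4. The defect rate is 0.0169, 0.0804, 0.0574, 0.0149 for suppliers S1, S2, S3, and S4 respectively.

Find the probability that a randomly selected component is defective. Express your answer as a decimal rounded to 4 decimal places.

P(D) ≈ 0.0314

Total: 100 + 190 + 90 + 620 = 1000.
P(S1) = 100/1000 = 0.1. P(S2) = 190/1000 = 0.19. P(S3) = 90/1000 = 0.09. P(S4) = 620/1000 = 0.62.
P(D) = P(D|S1)·P(S1) + P(D|S2)·P(S2) + P(D|S3)·P(S3) + P(D|S4)·P(S4)
      = 0.0169·0.1 + 0.0804·0.19 + 0.0574·0.09 + 0.0149·0.62
      = 0.00169 + 0.015276 + 0.005166 + 0.009238 = 0.03137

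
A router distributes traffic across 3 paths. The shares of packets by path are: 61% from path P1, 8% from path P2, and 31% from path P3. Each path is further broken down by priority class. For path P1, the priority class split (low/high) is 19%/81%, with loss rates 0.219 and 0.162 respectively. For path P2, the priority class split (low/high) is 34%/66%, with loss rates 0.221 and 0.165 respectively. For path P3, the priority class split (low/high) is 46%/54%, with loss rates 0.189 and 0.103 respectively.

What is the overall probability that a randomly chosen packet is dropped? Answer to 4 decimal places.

P(L) ≈ 0.1643

P(L|P1) = 0.19·0.219 + 0.81·0.162 = 0.04161 + 0.13122 = 0.17283
P(L|P2) = 0.34·0.221 + 0.66·0.165 = 0.07514 + 0.1089 = 0.18404
P(L|P3) = 0.46·0.189 + 0.54·0.103 = 0.08694 + 0.05562 = 0.14256
Then overall,
P(L) = 0.61·0.17283 + 0.08·0.18404 + 0.31·0.14256
      = 0.1054263 + 0.0147232 + 0.0441936 = 0.1643431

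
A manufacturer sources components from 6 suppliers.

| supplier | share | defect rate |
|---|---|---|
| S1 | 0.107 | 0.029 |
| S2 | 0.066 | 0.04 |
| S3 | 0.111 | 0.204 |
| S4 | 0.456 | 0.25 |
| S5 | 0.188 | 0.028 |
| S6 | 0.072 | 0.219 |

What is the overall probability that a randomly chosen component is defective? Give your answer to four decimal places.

0.1634

Using total probability over the partition,
P(D) = P(D|S1)·P(S1) + P(D|S2)·P(S2) + P(D|S3)·P(S3) + P(D|S4)·P(S4) + P(D|S5)·P(S5) + P(D|S6)·P(S6)
      = 0.029·0.107 + 0.04·0.066 + 0.204·0.111 + 0.25·0.456 + 0.028·0.188 + 0.219·0.072
      = 0.003103 + 0.00264 + 0.022644 + 0.114 + 0.005264 + 0.015768 = 0.163419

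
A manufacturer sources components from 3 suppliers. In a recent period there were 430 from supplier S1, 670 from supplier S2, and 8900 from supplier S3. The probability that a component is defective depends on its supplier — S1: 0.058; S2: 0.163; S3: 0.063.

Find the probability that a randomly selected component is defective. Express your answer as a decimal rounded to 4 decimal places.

Total: 430 + 670 + 8900 = 10000.
P(S1) = 430/10000 = 0.043. P(S2) = 670/10000 = 0.067. P(S3) = 8900/10000 = 0.89.
P(D) = P(D|S1)·P(S1) + P(D|S2)·P(S2) + P(D|S3)·P(S3)
      = 0.058·0.043 + 0.163·0.067 + 0.063·0.89
      = 0.002494 + 0.010921 + 0.05607 = 0.069485

0.0695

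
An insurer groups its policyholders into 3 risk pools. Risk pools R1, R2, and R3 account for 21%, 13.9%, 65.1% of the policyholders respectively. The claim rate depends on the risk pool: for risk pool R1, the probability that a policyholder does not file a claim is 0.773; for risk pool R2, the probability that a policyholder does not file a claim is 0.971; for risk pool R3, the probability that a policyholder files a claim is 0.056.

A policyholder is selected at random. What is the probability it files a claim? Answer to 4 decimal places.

P(C|R1) = 1 − 0.773 = 0.227.
P(C|R2) = 1 − 0.971 = 0.029.
P(C) = P(C|R1)·P(R1) + P(C|R2)·P(R2) + P(C|R3)·P(R3)
      = 0.227·0.21 + 0.029·0.139 + 0.056·0.651
      = 0.04767 + 0.004031 + 0.036456 = 0.088157

P(C) ≈ 0.0882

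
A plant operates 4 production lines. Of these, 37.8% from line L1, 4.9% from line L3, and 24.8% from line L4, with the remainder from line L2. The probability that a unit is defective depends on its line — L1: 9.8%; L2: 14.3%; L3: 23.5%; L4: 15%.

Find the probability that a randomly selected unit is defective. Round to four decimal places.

P(L2) = 1 − (0.378 + 0.049 + 0.248) = 0.325.
P(D) = P(D|L1)·P(L1) + P(D|L2)·P(L2) + P(D|L3)·P(L3) + P(D|L4)·P(L4)
      = 0.098·0.378 + 0.143·0.325 + 0.235·0.049 + 0.15·0.248
      = 0.037044 + 0.046475 + 0.011515 + 0.0372 = 0.132234

P(D) ≈ 0.1322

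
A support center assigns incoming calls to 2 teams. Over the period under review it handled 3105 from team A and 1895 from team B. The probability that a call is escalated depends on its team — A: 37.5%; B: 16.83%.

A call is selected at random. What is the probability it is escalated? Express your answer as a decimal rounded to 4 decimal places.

Total: 3105 + 1895 = 5000.
P(A) = 3105/5000 = 0.621. P(B) = 1895/5000 = 0.379.
Using total probability over the partition,
P(E) = P(E|A)·P(A) + P(E|B)·P(B)
      = 0.375·0.621 + 0.1683·0.379
      = 0.232875 + 0.0637857 = 0.2966607

P(E) ≈ 0.2967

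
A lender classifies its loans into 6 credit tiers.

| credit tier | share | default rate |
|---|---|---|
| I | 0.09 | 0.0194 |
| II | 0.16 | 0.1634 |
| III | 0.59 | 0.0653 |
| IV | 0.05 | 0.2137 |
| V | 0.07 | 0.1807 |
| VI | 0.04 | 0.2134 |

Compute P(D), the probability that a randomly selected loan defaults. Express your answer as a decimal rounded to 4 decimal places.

By the law of total probability,
P(D) = P(D|I)·P(I) + P(D|II)·P(II) + P(D|III)·P(III) + P(D|IV)·P(IV) + P(D|V)·P(V) + P(D|VI)·P(VI)
      = 0.0194·0.09 + 0.1634·0.16 + 0.0653·0.59 + 0.2137·0.05 + 0.1807·0.07 + 0.2134·0.04
      = 0.001746 + 0.026144 + 0.038527 + 0.010685 + 0.012649 + 0.008536 = 0.098287

P(D) ≈ 0.0983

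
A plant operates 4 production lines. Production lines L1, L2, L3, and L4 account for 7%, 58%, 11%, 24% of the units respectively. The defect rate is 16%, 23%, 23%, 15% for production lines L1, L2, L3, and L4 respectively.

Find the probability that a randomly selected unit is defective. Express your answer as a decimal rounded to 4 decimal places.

By the law of total probability,
P(D) = P(D|L1)·P(L1) + P(D|L2)·P(L2) + P(D|L3)·P(L3) + P(D|L4)·P(L4)
      = 0.16·0.07 + 0.23·0.58 + 0.23·0.11 + 0.15·0.24
      = 0.0112 + 0.1334 + 0.0253 + 0.036 = 0.2059

P(D) ≈ 0.2059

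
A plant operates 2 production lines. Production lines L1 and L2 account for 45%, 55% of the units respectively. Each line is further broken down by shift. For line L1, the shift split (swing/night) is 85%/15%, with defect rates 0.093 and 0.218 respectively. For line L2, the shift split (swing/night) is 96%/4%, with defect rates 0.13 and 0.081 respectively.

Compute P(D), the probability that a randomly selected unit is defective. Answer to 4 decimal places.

P(D|L1) = 0.85·0.093 + 0.15·0.218 = 0.07905 + 0.0327 = 0.11175
P(D|L2) = 0.96·0.13 + 0.04·0.081 = 0.1248 + 0.00324 = 0.12804
Then overall,
P(D) = 0.45·0.11175 + 0.55·0.12804
      = 0.0502875 + 0.070422 = 0.1207095

0.1207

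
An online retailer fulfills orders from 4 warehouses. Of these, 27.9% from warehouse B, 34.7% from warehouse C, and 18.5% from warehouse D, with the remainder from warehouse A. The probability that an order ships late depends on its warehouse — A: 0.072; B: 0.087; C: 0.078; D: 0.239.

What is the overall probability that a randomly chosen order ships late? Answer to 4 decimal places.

P(A) = 1 − (0.279 + 0.347 + 0.185) = 0.189.
P(L) = P(L|A)·P(A) + P(L|B)·P(B) + P(L|C)·P(C) + P(L|D)·P(D)
      = 0.072·0.189 + 0.087·0.279 + 0.078·0.347 + 0.239·0.185
      = 0.013608 + 0.024273 + 0.027066 + 0.044215 = 0.109162

0.1092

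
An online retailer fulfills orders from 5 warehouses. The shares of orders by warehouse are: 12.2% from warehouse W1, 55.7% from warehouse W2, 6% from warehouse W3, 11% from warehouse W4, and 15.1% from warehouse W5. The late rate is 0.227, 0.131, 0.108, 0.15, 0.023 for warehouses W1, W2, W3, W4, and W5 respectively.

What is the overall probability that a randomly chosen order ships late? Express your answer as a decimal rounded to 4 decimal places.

P(L) = P(L|W1)·P(W1) + P(L|W2)·P(W2) + P(L|W3)·P(W3) + P(L|W4)·P(W4) + P(L|W5)·P(W5)
      = 0.227·0.122 + 0.131·0.557 + 0.108·0.06 + 0.15·0.11 + 0.023·0.151
      = 0.027694 + 0.072967 + 0.00648 + 0.0165 + 0.003473 = 0.127114

0.1271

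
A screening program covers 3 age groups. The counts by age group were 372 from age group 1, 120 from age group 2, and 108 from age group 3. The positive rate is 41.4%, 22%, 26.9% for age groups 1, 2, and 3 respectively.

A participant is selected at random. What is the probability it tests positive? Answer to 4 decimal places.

Total: 372 + 120 + 108 = 600.
P(1) = 372/600 = 0.62. P(2) = 120/600 = 0.2. P(3) = 108/600 = 0.18.
P(T) = P(T|1)·P(1) + P(T|2)·P(2) + P(T|3)·P(3)
      = 0.414·0.62 + 0.22·0.2 + 0.269·0.18
      = 0.25668 + 0.044 + 0.04842 = 0.3491

0.3491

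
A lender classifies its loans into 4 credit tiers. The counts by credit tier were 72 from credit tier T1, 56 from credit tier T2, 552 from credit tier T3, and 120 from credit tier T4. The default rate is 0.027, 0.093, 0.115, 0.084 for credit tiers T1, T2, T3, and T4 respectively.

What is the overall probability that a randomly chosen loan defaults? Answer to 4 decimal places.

0.1009

Total: 72 + 56 + 552 + 120 = 800.
P(T1) = 72/800 = 0.09. P(T2) = 56/800 = 0.07. P(T3) = 552/800 = 0.69. P(T4) = 120/800 = 0.15.
By the law of total probability,
P(D) = P(D|T1)·P(T1) + P(D|T2)·P(T2) + P(D|T3)·P(T3) + P(D|T4)·P(T4)
      = 0.027·0.09 + 0.093·0.07 + 0.115·0.69 + 0.084·0.15
      = 0.00243 + 0.00651 + 0.07935 + 0.0126 = 0.10089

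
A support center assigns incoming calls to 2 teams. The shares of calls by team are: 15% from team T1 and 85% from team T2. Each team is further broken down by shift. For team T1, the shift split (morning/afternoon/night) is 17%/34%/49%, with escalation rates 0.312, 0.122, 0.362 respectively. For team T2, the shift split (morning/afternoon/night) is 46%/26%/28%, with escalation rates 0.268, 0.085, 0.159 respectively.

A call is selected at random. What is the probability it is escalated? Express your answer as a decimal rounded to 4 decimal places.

P(E|T1) = 0.17·0.312 + 0.34·0.122 + 0.49·0.362 = 0.05304 + 0.04148 + 0.17738 = 0.2719
P(E|T2) = 0.46·0.268 + 0.26·0.085 + 0.28·0.159 = 0.12328 + 0.0221 + 0.04452 = 0.1899
Then overall,
P(E) = 0.15·0.2719 + 0.85·0.1899
      = 0.040785 + 0.161415 = 0.2022

P(E) ≈ 0.2022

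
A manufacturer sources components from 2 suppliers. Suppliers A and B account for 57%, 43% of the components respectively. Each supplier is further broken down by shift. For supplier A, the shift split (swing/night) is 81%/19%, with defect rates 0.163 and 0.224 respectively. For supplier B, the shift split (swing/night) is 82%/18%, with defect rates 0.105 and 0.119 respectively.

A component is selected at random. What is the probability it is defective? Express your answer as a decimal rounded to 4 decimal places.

P(D|A) = 0.81·0.163 + 0.19·0.224 = 0.13203 + 0.04256 = 0.17459
P(D|B) = 0.82·0.105 + 0.18·0.119 = 0.0861 + 0.02142 = 0.10752
By total probability over the outer partition,
P(D) = 0.57·0.17459 + 0.43·0.10752
      = 0.0995163 + 0.0462336 = 0.1457499

P(D) ≈ 0.1457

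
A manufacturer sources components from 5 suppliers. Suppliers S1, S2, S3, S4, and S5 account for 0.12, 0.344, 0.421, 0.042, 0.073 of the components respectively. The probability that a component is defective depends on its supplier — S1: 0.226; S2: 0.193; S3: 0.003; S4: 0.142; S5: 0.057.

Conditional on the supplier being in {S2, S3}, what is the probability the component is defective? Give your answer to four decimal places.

Let S = {S2, S3}.
P(S) = 0.344 + 0.421 = 0.765.
P(D ∩ S) = 0.193·0.344 + 0.003·0.421 = 0.066392 + 0.001263 = 0.067655.
P(D | S) = 0.067655 / 0.765 = 0.088438…

P(D|S) ≈ 0.0884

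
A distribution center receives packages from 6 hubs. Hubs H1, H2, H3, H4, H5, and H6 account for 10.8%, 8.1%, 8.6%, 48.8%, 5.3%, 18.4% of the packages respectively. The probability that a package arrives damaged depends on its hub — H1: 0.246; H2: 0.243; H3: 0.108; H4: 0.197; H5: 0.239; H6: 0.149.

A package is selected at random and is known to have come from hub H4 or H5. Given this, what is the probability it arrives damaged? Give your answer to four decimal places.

P(D|S) ≈ 0.2011

Let S = {H4, H5}.
P(S) = 0.488 + 0.053 = 0.541.
P(D ∩ S) = 0.197·0.488 + 0.239·0.053 = 0.096136 + 0.012667 = 0.108803.
P(D | S) = 0.108803 / 0.541 = 0.201115…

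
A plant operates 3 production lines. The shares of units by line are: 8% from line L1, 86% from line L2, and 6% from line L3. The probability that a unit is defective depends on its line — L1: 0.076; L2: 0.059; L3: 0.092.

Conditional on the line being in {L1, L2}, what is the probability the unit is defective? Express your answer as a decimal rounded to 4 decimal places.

0.0604

Let S = {L1, L2}.
P(S) = 0.08 + 0.86 = 0.94.
P(D ∩ S) = 0.076·0.08 + 0.059·0.86 = 0.00608 + 0.05074 = 0.05682.
P(D | S) = 0.05682 / 0.94 = 0.060447…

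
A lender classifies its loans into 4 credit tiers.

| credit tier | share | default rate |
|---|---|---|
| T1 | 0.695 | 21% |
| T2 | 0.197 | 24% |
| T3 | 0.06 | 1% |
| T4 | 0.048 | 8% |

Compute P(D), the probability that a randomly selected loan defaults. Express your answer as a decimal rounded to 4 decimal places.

0.1977

By the law of total probability,
P(D) = P(D|T1)·P(T1) + P(D|T2)·P(T2) + P(D|T3)·P(T3) + P(D|T4)·P(T4)
      = 0.21·0.695 + 0.24·0.197 + 0.01·0.06 + 0.08·0.048
      = 0.14595 + 0.04728 + 0.0006 + 0.00384 = 0.19767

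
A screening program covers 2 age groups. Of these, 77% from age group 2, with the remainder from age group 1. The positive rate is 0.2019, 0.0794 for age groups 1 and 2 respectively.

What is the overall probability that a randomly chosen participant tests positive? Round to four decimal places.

P(T) ≈ 0.1076

P(1) = 1 − (0.77) = 0.23.
P(T) = P(T|1)·P(1) + P(T|2)·P(2)
      = 0.2019·0.23 + 0.0794·0.77
      = 0.046437 + 0.061138 = 0.107575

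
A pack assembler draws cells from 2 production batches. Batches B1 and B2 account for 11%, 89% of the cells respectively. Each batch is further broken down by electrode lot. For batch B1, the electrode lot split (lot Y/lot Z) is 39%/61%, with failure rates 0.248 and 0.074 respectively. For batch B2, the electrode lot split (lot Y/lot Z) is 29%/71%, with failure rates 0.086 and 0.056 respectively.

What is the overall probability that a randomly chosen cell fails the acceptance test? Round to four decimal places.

P(F|B1) = 0.39·0.248 + 0.61·0.074 = 0.09672 + 0.04514 = 0.14186
P(F|B2) = 0.29·0.086 + 0.71·0.056 = 0.02494 + 0.03976 = 0.0647
Then overall,
P(F) = 0.11·0.14186 + 0.89·0.0647
      = 0.0156046 + 0.057583 = 0.0731876

0.0732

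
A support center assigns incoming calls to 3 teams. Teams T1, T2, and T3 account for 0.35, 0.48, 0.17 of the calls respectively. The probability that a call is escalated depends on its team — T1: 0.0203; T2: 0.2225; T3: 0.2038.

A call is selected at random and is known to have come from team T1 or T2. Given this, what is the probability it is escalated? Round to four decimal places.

Let S = {T1, T2}.
P(S) = 0.35 + 0.48 = 0.83.
P(E ∩ S) = 0.0203·0.35 + 0.2225·0.48 = 0.007105 + 0.1068 = 0.113905.
P(E | S) = 0.113905 / 0.83 = 0.137235…

P(E|S) ≈ 0.1372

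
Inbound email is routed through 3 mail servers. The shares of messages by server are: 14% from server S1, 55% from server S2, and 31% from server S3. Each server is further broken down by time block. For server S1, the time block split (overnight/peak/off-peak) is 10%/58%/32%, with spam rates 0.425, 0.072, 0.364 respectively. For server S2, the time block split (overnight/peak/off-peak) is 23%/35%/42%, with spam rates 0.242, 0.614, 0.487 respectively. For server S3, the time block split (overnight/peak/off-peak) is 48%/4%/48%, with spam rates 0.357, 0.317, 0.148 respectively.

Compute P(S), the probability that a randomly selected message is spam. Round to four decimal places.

P(S|S1) = 0.1·0.425 + 0.58·0.072 + 0.32·0.364 = 0.0425 + 0.04176 + 0.11648 = 0.20074
P(S|S2) = 0.23·0.242 + 0.35·0.614 + 0.42·0.487 = 0.05566 + 0.2149 + 0.20454 = 0.4751
P(S|S3) = 0.48·0.357 + 0.04·0.317 + 0.48·0.148 = 0.17136 + 0.01268 + 0.07104 = 0.25508
Then overall,
P(S) = 0.14·0.20074 + 0.55·0.4751 + 0.31·0.25508
      = 0.0281036 + 0.261305 + 0.0790748 = 0.3684834

P(S) ≈ 0.3685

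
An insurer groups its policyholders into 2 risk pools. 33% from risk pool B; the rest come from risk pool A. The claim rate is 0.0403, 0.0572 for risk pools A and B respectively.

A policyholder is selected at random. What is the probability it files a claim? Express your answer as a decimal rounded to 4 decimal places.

0.0459

P(A) = 1 − (0.33) = 0.67.
Using total probability over the partition,
P(C) = P(C|A)·P(A) + P(C|B)·P(B)
      = 0.0403·0.67 + 0.0572·0.33
      = 0.027001 + 0.018876 = 0.045877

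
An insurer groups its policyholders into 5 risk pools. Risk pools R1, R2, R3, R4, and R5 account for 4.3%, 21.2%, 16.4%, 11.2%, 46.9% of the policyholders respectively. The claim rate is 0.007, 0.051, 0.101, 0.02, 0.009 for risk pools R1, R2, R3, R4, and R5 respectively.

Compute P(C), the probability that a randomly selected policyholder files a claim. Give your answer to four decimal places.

P(C) ≈ 0.0341

P(C) = P(C|R1)·P(R1) + P(C|R2)·P(R2) + P(C|R3)·P(R3) + P(C|R4)·P(R4) + P(C|R5)·P(R5)
      = 0.007·0.043 + 0.051·0.212 + 0.101·0.164 + 0.02·0.112 + 0.009·0.469
      = 0.000301 + 0.010812 + 0.016564 + 0.00224 + 0.004221 = 0.034138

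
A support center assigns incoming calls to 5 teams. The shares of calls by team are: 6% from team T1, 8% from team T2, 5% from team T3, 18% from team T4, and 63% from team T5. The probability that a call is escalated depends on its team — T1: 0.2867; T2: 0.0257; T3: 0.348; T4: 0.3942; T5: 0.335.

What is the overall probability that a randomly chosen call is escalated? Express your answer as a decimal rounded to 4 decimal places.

P(E) = P(E|T1)·P(T1) + P(E|T2)·P(T2) + P(E|T3)·P(T3) + P(E|T4)·P(T4) + P(E|T5)·P(T5)
      = 0.2867·0.06 + 0.0257·0.08 + 0.348·0.05 + 0.3942·0.18 + 0.335·0.63
      = 0.017202 + 0.002056 + 0.0174 + 0.070956 + 0.21105 = 0.318664

0.3187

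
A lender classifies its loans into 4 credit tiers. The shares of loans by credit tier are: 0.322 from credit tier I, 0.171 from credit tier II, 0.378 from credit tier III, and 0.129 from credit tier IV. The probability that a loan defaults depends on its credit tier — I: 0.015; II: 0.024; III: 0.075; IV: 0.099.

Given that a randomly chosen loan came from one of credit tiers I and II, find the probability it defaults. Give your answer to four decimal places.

Let S = {I, II}.
P(S) = 0.322 + 0.171 = 0.493.
P(D ∩ S) = 0.015·0.322 + 0.024·0.171 = 0.00483 + 0.004104 = 0.008934.
P(D | S) = 0.008934 / 0.493 = 0.018122…

0.0181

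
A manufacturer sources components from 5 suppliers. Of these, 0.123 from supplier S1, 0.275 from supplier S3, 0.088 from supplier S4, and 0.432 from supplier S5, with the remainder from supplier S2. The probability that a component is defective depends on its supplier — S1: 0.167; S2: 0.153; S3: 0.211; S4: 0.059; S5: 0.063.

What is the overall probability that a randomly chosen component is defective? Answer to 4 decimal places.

0.1235

P(S2) = 1 − (0.123 + 0.275 + 0.088 + 0.432) = 0.082.
P(D) = P(D|S1)·P(S1) + P(D|S2)·P(S2) + P(D|S3)·P(S3) + P(D|S4)·P(S4) + P(D|S5)·P(S5)
      = 0.167·0.123 + 0.153·0.082 + 0.211·0.275 + 0.059·0.088 + 0.063·0.432
      = 0.020541 + 0.012546 + 0.058025 + 0.005192 + 0.027216 = 0.12352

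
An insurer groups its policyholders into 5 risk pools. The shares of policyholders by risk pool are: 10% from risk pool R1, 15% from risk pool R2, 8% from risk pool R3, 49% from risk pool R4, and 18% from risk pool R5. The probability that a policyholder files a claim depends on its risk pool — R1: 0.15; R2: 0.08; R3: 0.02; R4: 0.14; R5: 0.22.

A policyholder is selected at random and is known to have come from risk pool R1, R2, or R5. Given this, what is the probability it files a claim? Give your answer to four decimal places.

0.1549

Let S = {R1, R2, R5}.
P(S) = 0.1 + 0.15 + 0.18 = 0.43.
P(C ∩ S) = 0.15·0.1 + 0.08·0.15 + 0.22·0.18 = 0.015 + 0.012 + 0.0396 = 0.0666.
P(C | S) = 0.0666 / 0.43 = 0.154884…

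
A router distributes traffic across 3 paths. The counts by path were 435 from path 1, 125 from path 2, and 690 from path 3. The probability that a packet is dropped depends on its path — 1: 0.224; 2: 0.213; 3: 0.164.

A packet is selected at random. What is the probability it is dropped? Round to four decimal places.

Total: 435 + 125 + 690 = 1250.
P(1) = 435/1250 = 0.348. P(2) = 125/1250 = 0.1. P(3) = 690/1250 = 0.552.
Summing over the partition,
P(L) = P(L|1)·P(1) + P(L|2)·P(2) + P(L|3)·P(3)
      = 0.224·0.348 + 0.213·0.1 + 0.164·0.552
      = 0.077952 + 0.0213 + 0.090528 = 0.18978

0.1898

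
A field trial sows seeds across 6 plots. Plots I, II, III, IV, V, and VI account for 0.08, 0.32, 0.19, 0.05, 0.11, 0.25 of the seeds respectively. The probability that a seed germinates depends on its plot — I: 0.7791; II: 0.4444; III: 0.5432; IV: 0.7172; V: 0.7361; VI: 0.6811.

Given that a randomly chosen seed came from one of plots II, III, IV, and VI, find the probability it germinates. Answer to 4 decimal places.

Let S = {II, III, IV, VI}.
P(S) = 0.32 + 0.19 + 0.05 + 0.25 = 0.81.
P(G ∩ S) = 0.4444·0.32 + 0.5432·0.19 + 0.7172·0.05 + 0.6811·0.25 = 0.142208 + 0.103208 + 0.03586 + 0.170275 = 0.451551.
P(G | S) = 0.451551 / 0.81 = 0.557470…

P(G|S) ≈ 0.5575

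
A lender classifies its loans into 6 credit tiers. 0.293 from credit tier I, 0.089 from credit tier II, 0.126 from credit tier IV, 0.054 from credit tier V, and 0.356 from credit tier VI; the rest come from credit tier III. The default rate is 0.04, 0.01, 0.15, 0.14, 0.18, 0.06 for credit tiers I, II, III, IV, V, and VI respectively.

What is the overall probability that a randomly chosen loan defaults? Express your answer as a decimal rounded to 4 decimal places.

0.0736

P(III) = 1 − (0.293 + 0.089 + 0.126 + 0.054 + 0.356) = 0.082.
P(D) = P(D|I)·P(I) + P(D|II)·P(II) + P(D|III)·P(III) + P(D|IV)·P(IV) + P(D|V)·P(V) + P(D|VI)·P(VI)
      = 0.04·0.293 + 0.01·0.089 + 0.15·0.082 + 0.14·0.126 + 0.18·0.054 + 0.06·0.356
      = 0.01172 + 0.00089 + 0.0123 + 0.01764 + 0.00972 + 0.02136 = 0.07363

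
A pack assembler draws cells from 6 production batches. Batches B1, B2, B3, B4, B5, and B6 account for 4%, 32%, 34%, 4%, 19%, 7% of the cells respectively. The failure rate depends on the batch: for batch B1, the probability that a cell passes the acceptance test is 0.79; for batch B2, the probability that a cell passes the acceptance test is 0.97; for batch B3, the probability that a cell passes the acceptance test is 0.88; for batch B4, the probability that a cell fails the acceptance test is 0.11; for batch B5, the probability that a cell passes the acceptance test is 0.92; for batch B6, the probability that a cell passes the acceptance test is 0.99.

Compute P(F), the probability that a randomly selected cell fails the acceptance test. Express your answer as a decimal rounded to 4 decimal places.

P(F) ≈ 0.0791

P(F|B1) = 1 − 0.79 = 0.21.
P(F|B2) = 1 − 0.97 = 0.03.
P(F|B3) = 1 − 0.88 = 0.12.
P(F|B5) = 1 − 0.92 = 0.08.
P(F|B6) = 1 − 0.99 = 0.01.
P(F) = P(F|B1)·P(B1) + P(F|B2)·P(B2) + P(F|B3)·P(B3) + P(F|B4)·P(B4) + P(F|B5)·P(B5) + P(F|B6)·P(B6)
      = 0.21·0.04 + 0.03·0.32 + 0.12·0.34 + 0.11·0.04 + 0.08·0.19 + 0.01·0.07
      = 0.0084 + 0.0096 + 0.0408 + 0.0044 + 0.0152 + 0.0007 = 0.0791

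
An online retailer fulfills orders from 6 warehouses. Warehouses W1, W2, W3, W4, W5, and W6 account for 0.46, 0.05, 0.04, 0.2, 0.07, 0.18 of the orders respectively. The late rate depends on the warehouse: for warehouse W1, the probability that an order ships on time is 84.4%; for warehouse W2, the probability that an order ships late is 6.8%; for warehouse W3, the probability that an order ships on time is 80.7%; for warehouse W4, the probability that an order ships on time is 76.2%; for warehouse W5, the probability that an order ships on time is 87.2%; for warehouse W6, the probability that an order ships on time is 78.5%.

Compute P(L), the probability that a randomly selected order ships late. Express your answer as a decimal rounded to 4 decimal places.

P(L|W1) = 1 − 0.844 = 0.156.
P(L|W3) = 1 − 0.807 = 0.193.
P(L|W4) = 1 − 0.762 = 0.238.
P(L|W5) = 1 − 0.872 = 0.128.
P(L|W6) = 1 − 0.785 = 0.215.
By the law of total probability,
P(L) = P(L|W1)·P(W1) + P(L|W2)·P(W2) + P(L|W3)·P(W3) + P(L|W4)·P(W4) + P(L|W5)·P(W5) + P(L|W6)·P(W6)
      = 0.156·0.46 + 0.068·0.05 + 0.193·0.04 + 0.238·0.2 + 0.128·0.07 + 0.215·0.18
      = 0.07176 + 0.0034 + 0.00772 + 0.0476 + 0.00896 + 0.0387 = 0.17814

P(L) ≈ 0.1781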